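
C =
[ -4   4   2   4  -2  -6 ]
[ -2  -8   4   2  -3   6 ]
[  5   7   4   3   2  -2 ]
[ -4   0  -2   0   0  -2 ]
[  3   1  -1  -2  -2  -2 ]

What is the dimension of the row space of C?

4

Row reduce to echelon form.
R2 ← R2 − (1/2)·R1: [0, -10, 3, 0, -2, 9]
R3 ← R3 + (5/4)·R1: [0, 12, 13/2, 8, -1/2, -19/2]
R4 ← R4 − R1: [0, -4, -4, -4, 2, 4]
R5 ← R5 + (3/4)·R1: [0, 4, 1/2, 1, -7/2, -13/2]
R3 ← R3 + (6/5)·R2: [0, 0, 101/10, 8, -29/10, 13/10]
R4 ← R4 − (2/5)·R2: [0, 0, -26/5, -4, 14/5, 2/5]
R5 ← R5 + (2/5)·R2: [0, 0, 17/10, 1, -43/10, -29/10]
R4 ← R4 + (52/101)·R3: [0, 0, 0, 12/101, 132/101, 108/101]
R5 ← R5 − (17/101)·R3: [0, 0, 0, -35/101, -385/101, -315/101]
R5 ← R5 + (35/12)·R4: [0, 0, 0, 0, 0, 0]
Echelon form has 4 nonzero rows, so rank(C) = 4.
The row space has dimension equal to the rank: 4.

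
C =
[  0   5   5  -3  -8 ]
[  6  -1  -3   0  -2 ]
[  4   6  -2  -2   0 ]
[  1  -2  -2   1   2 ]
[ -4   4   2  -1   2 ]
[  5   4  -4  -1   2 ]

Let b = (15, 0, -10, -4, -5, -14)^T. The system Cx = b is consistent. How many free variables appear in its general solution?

Row reduce the augmented matrix [C | b].
Swap R1 ↔ R2
R3 ← R3 − (2/3)·R1: [0, 20/3, 0, -2, 4/3, -10]
R4 ← R4 − (1/6)·R1: [0, -11/6, -3/2, 1, 7/3, -4]
R5 ← R5 + (2/3)·R1: [0, 10/3, 0, -1, 2/3, -5]
R6 ← R6 − (5/6)·R1: [0, 29/6, -3/2, -1, 11/3, -14]
R3 ← R3 − (4/3)·R2: [0, 0, -20/3, 2, 12, -30]
R4 ← R4 + (11/30)·R2: [0, 0, 1/3, -1/10, -3/5, 3/2]
R5 ← R5 − (2/3)·R2: [0, 0, -10/3, 1, 6, -15]
R6 ← R6 − (29/30)·R2: [0, 0, -19/3, 19/10, 57/5, -57/2]
R4 ← R4 + (1/20)·R3: [0, 0, 0, 0, 0, 0]
R5 ← R5 − (1/2)·R3: [0, 0, 0, 0, 0, 0]
R6 ← R6 − (19/20)·R3: [0, 0, 0, 0, 0, 0]
The echelon form has 3 nonzero rows, and every pivot lies in the first 5 columns, so rank(C) = rank([C|b]) = 3.
The system is consistent.
Free variables = (unknowns) − (rank) = 5 − 3 = 2.

2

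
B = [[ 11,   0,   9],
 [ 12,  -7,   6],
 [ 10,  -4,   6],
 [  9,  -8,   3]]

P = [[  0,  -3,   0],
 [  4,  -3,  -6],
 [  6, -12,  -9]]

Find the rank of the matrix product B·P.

2

First compute BP:
[[ 54, -141, -81],
 [  8, -87, -12],
 [ 20, -90, -30],
 [-14, -39,  21]]
Now row reduce the product.
R2 ← R2 − (4/27)·R1: [0, -595/9, 0]
R3 ← R3 − (10/27)·R1: [0, -340/9, 0]
R4 ← R4 + (7/27)·R1: [0, -680/9, 0]
R3 ← R3 − (4/7)·R2: [0, 0, 0]
R4 ← R4 − (8/7)·R2: [0, 0, 0]
2 nonzero rows, so rank(BP) = 2.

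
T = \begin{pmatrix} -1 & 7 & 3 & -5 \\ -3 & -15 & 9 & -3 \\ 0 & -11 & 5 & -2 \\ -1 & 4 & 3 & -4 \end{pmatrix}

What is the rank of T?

3

Row reduce to echelon form.
R2 ← R2 − (3)·R1: [0, -36, 0, 12]
R4 ← R4 − R1: [0, -3, 0, 1]
R3 ← R3 − (11/36)·R2: [0, 0, 5, -17/3]
R4 ← R4 − (1/12)·R2: [0, 0, 0, 0]
Echelon form has 3 nonzero rows, so rank(T) = 3.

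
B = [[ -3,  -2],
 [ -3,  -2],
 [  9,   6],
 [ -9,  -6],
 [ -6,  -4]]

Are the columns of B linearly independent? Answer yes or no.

Row reduce B to echelon form.
R2 ← R2 − R1: [0, 0]
R3 ← R3 + (3)·R1: [0, 0]
R4 ← R4 − (3)·R1: [0, 0]
R5 ← R5 − (2)·R1: [0, 0]
1 pivot among 2 columns.
Only 1 < 2 pivot columns, so the columns are linearly dependent.

no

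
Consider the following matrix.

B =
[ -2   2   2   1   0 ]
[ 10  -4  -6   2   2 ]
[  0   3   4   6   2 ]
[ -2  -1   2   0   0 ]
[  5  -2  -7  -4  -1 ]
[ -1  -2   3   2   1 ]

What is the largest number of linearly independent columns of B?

3

Row reduce to echelon form.
R2 ← R2 + (5)·R1: [0, 6, 4, 7, 2]
R4 ← R4 − R1: [0, -3, 0, -1, 0]
R5 ← R5 + (5/2)·R1: [0, 3, -2, -3/2, -1]
R6 ← R6 − (1/2)·R1: [0, -3, 2, 3/2, 1]
R3 ← R3 − (1/2)·R2: [0, 0, 2, 5/2, 1]
R4 ← R4 + (1/2)·R2: [0, 0, 2, 5/2, 1]
R5 ← R5 − (1/2)·R2: [0, 0, -4, -5, -2]
R6 ← R6 + (1/2)·R2: [0, 0, 4, 5, 2]
R4 ← R4 − R3: [0, 0, 0, 0, 0]
R5 ← R5 + (2)·R3: [0, 0, 0, 0, 0]
R6 ← R6 − (2)·R3: [0, 0, 0, 0, 0]
Echelon form has 3 nonzero rows, so rank(B) = 3.
The rank gives the maximum number of linearly independent columns: 3.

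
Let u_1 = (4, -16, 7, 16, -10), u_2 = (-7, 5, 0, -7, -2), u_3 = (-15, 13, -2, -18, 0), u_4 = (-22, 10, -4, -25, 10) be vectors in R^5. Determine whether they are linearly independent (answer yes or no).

no

Form the matrix with these vectors as rows and row reduce.
R2 ← R2 + (7/4)·R1: [0, -23, 49/4, 21, -39/2]
R3 ← R3 + (15/4)·R1: [0, -47, 97/4, 42, -75/2]
R4 ← R4 + (11/2)·R1: [0, -78, 69/2, 63, -45]
R3 ← R3 − (47/23)·R2: [0, 0, -18/23, -21/23, 54/23]
R4 ← R4 − (78/23)·R2: [0, 0, -162/23, -189/23, 486/23]
R4 ← R4 − (9)·R3: [0, 0, 0, 0, 0]
3 nonzero rows, so the 4 vectors span a space of dimension 3.
Since 3 < 4, the vectors are linearly dependent.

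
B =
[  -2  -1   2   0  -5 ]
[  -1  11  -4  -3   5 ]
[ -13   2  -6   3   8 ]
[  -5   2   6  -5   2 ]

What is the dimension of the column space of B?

Row reduce to echelon form.
R2 ← R2 − (1/2)·R1: [0, 23/2, -5, -3, 15/2]
R3 ← R3 − (13/2)·R1: [0, 17/2, -19, 3, 81/2]
R4 ← R4 − (5/2)·R1: [0, 9/2, 1, -5, 29/2]
R3 ← R3 − (17/23)·R2: [0, 0, -352/23, 120/23, 804/23]
R4 ← R4 − (9/23)·R2: [0, 0, 68/23, -88/23, 266/23]
R4 ← R4 + (17/88)·R3: [0, 0, 0, -31/11, 403/22]
Echelon form has 4 nonzero rows, so rank(B) = 4.
The column space has dimension equal to the rank: 4.

4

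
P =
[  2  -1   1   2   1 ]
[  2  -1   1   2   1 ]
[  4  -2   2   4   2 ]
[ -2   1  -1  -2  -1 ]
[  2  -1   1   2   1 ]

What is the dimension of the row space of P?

Row reduce to echelon form.
R2 ← R2 − R1: [0, 0, 0, 0, 0]
R3 ← R3 − (2)·R1: [0, 0, 0, 0, 0]
R4 ← R4 + R1: [0, 0, 0, 0, 0]
R5 ← R5 − R1: [0, 0, 0, 0, 0]
Echelon form has 1 nonzero row, so rank(P) = 1.
The row space has dimension equal to the rank: 1.

1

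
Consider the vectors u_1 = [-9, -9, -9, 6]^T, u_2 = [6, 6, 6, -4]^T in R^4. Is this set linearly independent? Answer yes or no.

Form the matrix with these vectors as rows and row reduce.
R2 ← R2 + (2/3)·R1: [0, 0, 0, 0]
1 nonzero row, so the 2 vectors span a space of dimension 1.
Since 1 < 2, the vectors are linearly dependent.

no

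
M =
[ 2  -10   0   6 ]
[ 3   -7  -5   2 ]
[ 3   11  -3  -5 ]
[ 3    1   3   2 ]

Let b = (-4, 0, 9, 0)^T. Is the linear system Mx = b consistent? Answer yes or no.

yes

Row reduce the augmented matrix [M | b].
R2 ← R2 − (3/2)·R1: [0, 8, -5, -7, 6]
R3 ← R3 − (3/2)·R1: [0, 26, -3, -14, 15]
R4 ← R4 − (3/2)·R1: [0, 16, 3, -7, 6]
R3 ← R3 − (13/4)·R2: [0, 0, 53/4, 35/4, -9/2]
R4 ← R4 − (2)·R2: [0, 0, 13, 7, -6]
R4 ← R4 − (52/53)·R3: [0, 0, 0, -84/53, -84/53]
The echelon form has 4 nonzero rows, and every pivot lies in the first 4 columns, so rank(M) = rank([M|b]) = 4.
The system is consistent.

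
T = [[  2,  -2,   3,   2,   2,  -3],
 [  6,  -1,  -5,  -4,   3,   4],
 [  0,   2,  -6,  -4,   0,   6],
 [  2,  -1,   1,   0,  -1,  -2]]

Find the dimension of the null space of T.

Row reduce to echelon form.
R2 ← R2 − (3)·R1: [0, 5, -14, -10, -3, 13]
R4 ← R4 − R1: [0, 1, -2, -2, -3, 1]
R3 ← R3 − (2/5)·R2: [0, 0, -2/5, 0, 6/5, 4/5]
R4 ← R4 − (1/5)·R2: [0, 0, 4/5, 0, -12/5, -8/5]
R4 ← R4 + (2)·R3: [0, 0, 0, 0, 0, 0]
3 nonzero rows, so rank(T) = 3.
T has 6 columns; by rank–nullity, nullity = 6 − 3 = 3.

3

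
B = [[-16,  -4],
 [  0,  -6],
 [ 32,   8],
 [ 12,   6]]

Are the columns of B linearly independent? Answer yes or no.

Row reduce B to echelon form.
R3 ← R3 + (2)·R1: [0, 0]
R4 ← R4 + (3/4)·R1: [0, 3]
R4 ← R4 + (1/2)·R2: [0, 0]
2 pivots among 2 columns.
Every column is a pivot column, so the columns are linearly independent.

yes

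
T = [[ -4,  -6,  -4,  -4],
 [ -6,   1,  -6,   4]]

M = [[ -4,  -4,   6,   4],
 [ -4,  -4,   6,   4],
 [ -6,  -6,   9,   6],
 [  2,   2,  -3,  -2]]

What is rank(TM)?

First compute TM:
[[ 56,  56, -84, -56],
 [ 64,  64, -96, -64]]
Now row reduce the product.
R2 ← R2 − (8/7)·R1: [0, 0, 0, 0]
1 nonzero row, so rank(TM) = 1.

1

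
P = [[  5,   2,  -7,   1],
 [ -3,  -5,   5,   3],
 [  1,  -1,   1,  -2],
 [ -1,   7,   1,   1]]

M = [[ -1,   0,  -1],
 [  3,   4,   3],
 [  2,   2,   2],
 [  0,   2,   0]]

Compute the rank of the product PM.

First compute PM:
[[-13,  -4, -13],
 [ -2,  -4,  -2],
 [ -2,  -6,  -2],
 [ 24,  32,  24]]
Now row reduce the product.
R2 ← R2 − (2/13)·R1: [0, -44/13, 0]
R3 ← R3 − (2/13)·R1: [0, -70/13, 0]
R4 ← R4 + (24/13)·R1: [0, 320/13, 0]
R3 ← R3 − (35/22)·R2: [0, 0, 0]
R4 ← R4 + (80/11)·R2: [0, 0, 0]
2 nonzero rows, so rank(PM) = 2.

2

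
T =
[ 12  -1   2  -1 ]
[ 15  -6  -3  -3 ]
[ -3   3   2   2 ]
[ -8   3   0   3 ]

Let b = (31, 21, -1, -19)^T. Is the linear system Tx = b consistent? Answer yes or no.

Row reduce the augmented matrix [T | b].
R2 ← R2 − (5/4)·R1: [0, -19/4, -11/2, -7/4, -71/4]
R3 ← R3 + (1/4)·R1: [0, 11/4, 5/2, 7/4, 27/4]
R4 ← R4 + (2/3)·R1: [0, 7/3, 4/3, 7/3, 5/3]
R3 ← R3 + (11/19)·R2: [0, 0, -13/19, 14/19, -67/19]
R4 ← R4 + (28/57)·R2: [0, 0, -26/19, 28/19, -134/19]
R4 ← R4 − (2)·R3: [0, 0, 0, 0, 0]
The echelon form has 3 nonzero rows, and every pivot lies in the first 4 columns, so rank(T) = rank([T|b]) = 3.
The system is consistent.

yes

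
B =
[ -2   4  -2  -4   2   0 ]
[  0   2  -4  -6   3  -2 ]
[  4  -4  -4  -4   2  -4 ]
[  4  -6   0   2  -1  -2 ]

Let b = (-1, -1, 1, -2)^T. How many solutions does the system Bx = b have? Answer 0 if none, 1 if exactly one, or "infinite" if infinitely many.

Row reduce the augmented matrix [B | b].
R3 ← R3 + (2)·R1: [0, 4, -8, -12, 6, -4, -1]
R4 ← R4 + (2)·R1: [0, 2, -4, -6, 3, -2, -4]
R3 ← R3 − (2)·R2: [0, 0, 0, 0, 0, 0, 1]
R4 ← R4 − R2: [0, 0, 0, 0, 0, 0, -3]
R4 ← R4 + (3)·R3: [0, 0, 0, 0, 0, 0, 0]
The echelon form has 3 nonzero rows; the last pivot sits in the augmented column, so rank(B) = 2 but rank([B|b]) = 3.
Since the ranks differ, the system is inconsistent.
It has no solutions.

0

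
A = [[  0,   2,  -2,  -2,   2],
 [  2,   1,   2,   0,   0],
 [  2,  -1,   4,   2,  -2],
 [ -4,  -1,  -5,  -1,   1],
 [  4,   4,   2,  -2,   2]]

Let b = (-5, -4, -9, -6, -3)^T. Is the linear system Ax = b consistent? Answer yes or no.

Row reduce the augmented matrix [A | b].
Swap R1 ↔ R2
R3 ← R3 − R1: [0, -2, 2, 2, -2, -5]
R4 ← R4 + (2)·R1: [0, 1, -1, -1, 1, -14]
R5 ← R5 − (2)·R1: [0, 2, -2, -2, 2, 5]
R3 ← R3 + R2: [0, 0, 0, 0, 0, -10]
R4 ← R4 − (1/2)·R2: [0, 0, 0, 0, 0, -23/2]
R5 ← R5 − R2: [0, 0, 0, 0, 0, 10]
R4 ← R4 − (23/20)·R3: [0, 0, 0, 0, 0, 0]
R5 ← R5 + R3: [0, 0, 0, 0, 0, 0]
The echelon form has 3 nonzero rows; the last pivot sits in the augmented column, so rank(A) = 2 but rank([A|b]) = 3.
Since the ranks differ, the system is inconsistent.

no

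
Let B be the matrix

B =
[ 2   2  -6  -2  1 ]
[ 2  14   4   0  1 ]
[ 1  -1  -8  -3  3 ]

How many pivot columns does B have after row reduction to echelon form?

Row reduce to echelon form.
R2 ← R2 − R1: [0, 12, 10, 2, 0]
R3 ← R3 − (1/2)·R1: [0, -2, -5, -2, 5/2]
R3 ← R3 + (1/6)·R2: [0, 0, -10/3, -5/3, 5/2]
Echelon form has 3 nonzero rows, so rank(B) = 3.
Each nonzero row contributes one pivot column: 3 pivot columns.

3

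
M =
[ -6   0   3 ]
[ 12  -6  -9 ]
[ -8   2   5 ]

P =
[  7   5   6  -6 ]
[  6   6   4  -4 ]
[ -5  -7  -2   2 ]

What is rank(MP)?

First compute MP:
[[-57, -51, -42,  42],
 [ 93,  87,  66, -66],
 [-69, -63, -50,  50]]
Now row reduce the product.
R2 ← R2 + (31/19)·R1: [0, 72/19, -48/19, 48/19]
R3 ← R3 − (23/19)·R1: [0, -24/19, 16/19, -16/19]
R3 ← R3 + (1/3)·R2: [0, 0, 0, 0]
2 nonzero rows, so rank(MP) = 2.

2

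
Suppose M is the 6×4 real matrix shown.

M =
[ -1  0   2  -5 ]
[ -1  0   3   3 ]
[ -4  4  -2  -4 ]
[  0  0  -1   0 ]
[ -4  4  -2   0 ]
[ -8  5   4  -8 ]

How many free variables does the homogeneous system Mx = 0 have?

Row reduce to echelon form.
R2 ← R2 − R1: [0, 0, 1, 8]
R3 ← R3 − (4)·R1: [0, 4, -10, 16]
R5 ← R5 − (4)·R1: [0, 4, -10, 20]
R6 ← R6 − (8)·R1: [0, 5, -12, 32]
Swap R2 ↔ R3
R5 ← R5 − R2: [0, 0, 0, 4]
R6 ← R6 − (5/4)·R2: [0, 0, 1/2, 12]
R4 ← R4 + R3: [0, 0, 0, 8]
R6 ← R6 − (1/2)·R3: [0, 0, 0, 8]
R5 ← R5 − (1/2)·R4: [0, 0, 0, 0]
R6 ← R6 − R4: [0, 0, 0, 0]
4 nonzero rows, so rank(M) = 4.
M has 4 columns; by rank–nullity, nullity = 4 − 4 = 0.

0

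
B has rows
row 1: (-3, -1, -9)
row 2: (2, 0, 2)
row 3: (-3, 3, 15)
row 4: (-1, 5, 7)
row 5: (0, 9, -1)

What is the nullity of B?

0

Row reduce to echelon form.
R2 ← R2 + (2/3)·R1: [0, -2/3, -4]
R3 ← R3 − R1: [0, 4, 24]
R4 ← R4 − (1/3)·R1: [0, 16/3, 10]
R3 ← R3 + (6)·R2: [0, 0, 0]
R4 ← R4 + (8)·R2: [0, 0, -22]
R5 ← R5 + (27/2)·R2: [0, 0, -55]
Swap R3 ↔ R4
R5 ← R5 − (5/2)·R3: [0, 0, 0]
3 nonzero rows, so rank(B) = 3.
B has 3 columns; by rank–nullity, nullity = 3 − 3 = 0.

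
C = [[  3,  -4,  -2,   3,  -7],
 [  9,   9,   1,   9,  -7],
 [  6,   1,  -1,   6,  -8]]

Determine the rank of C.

2

Row reduce to echelon form.
R2 ← R2 − (3)·R1: [0, 21, 7, 0, 14]
R3 ← R3 − (2)·R1: [0, 9, 3, 0, 6]
R3 ← R3 − (3/7)·R2: [0, 0, 0, 0, 0]
Echelon form has 2 nonzero rows, so rank(C) = 2.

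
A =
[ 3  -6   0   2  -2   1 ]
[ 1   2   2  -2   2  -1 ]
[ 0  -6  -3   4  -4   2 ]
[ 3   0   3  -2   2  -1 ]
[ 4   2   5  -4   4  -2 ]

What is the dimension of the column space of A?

2

Row reduce to echelon form.
R2 ← R2 − (1/3)·R1: [0, 4, 2, -8/3, 8/3, -4/3]
R4 ← R4 − R1: [0, 6, 3, -4, 4, -2]
R5 ← R5 − (4/3)·R1: [0, 10, 5, -20/3, 20/3, -10/3]
R3 ← R3 + (3/2)·R2: [0, 0, 0, 0, 0, 0]
R4 ← R4 − (3/2)·R2: [0, 0, 0, 0, 0, 0]
R5 ← R5 − (5/2)·R2: [0, 0, 0, 0, 0, 0]
Echelon form has 2 nonzero rows, so rank(A) = 2.
The column space has dimension equal to the rank: 2.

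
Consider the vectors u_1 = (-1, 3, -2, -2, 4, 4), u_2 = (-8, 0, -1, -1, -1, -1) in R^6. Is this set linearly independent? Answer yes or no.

yes

Form the matrix with these vectors as rows and row reduce.
R2 ← R2 − (8)·R1: [0, -24, 15, 15, -33, -33]
2 nonzero rows, so the 2 vectors span a space of dimension 2.
Since 2 = 2, the vectors are linearly independent.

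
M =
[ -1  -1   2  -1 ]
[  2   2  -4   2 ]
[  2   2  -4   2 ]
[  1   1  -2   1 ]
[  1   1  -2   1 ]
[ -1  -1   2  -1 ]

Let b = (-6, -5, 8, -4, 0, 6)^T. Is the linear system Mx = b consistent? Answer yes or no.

Row reduce the augmented matrix [M | b].
R2 ← R2 + (2)·R1: [0, 0, 0, 0, -17]
R3 ← R3 + (2)·R1: [0, 0, 0, 0, -4]
R4 ← R4 + R1: [0, 0, 0, 0, -10]
R5 ← R5 + R1: [0, 0, 0, 0, -6]
R6 ← R6 − R1: [0, 0, 0, 0, 12]
R3 ← R3 − (4/17)·R2: [0, 0, 0, 0, 0]
R4 ← R4 − (10/17)·R2: [0, 0, 0, 0, 0]
R5 ← R5 − (6/17)·R2: [0, 0, 0, 0, 0]
R6 ← R6 + (12/17)·R2: [0, 0, 0, 0, 0]
The echelon form has 2 nonzero rows; the last pivot sits in the augmented column, so rank(M) = 1 but rank([M|b]) = 2.
Since the ranks differ, the system is inconsistent.

no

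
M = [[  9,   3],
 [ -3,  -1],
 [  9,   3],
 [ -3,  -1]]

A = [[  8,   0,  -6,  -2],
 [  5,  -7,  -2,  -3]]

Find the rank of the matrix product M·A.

1

First compute MA:
[[ 87, -21, -60, -27],
 [-29,   7,  20,   9],
 [ 87, -21, -60, -27],
 [-29,   7,  20,   9]]
Now row reduce the product.
R2 ← R2 + (1/3)·R1: [0, 0, 0, 0]
R3 ← R3 − R1: [0, 0, 0, 0]
R4 ← R4 + (1/3)·R1: [0, 0, 0, 0]
1 nonzero row, so rank(MA) = 1.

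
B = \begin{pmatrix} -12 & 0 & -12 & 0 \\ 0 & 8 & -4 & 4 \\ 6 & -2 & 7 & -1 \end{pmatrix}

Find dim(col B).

2

Row reduce to echelon form.
R3 ← R3 + (1/2)·R1: [0, -2, 1, -1]
R3 ← R3 + (1/4)·R2: [0, 0, 0, 0]
Echelon form has 2 nonzero rows, so rank(B) = 2.
The column space has dimension equal to the rank: 2.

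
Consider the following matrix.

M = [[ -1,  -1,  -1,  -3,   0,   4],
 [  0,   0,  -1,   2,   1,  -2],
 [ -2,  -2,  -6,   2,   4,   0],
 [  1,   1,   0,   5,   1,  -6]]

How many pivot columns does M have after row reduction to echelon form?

Row reduce to echelon form.
R3 ← R3 − (2)·R1: [0, 0, -4, 8, 4, -8]
R4 ← R4 + R1: [0, 0, -1, 2, 1, -2]
R3 ← R3 − (4)·R2: [0, 0, 0, 0, 0, 0]
R4 ← R4 − R2: [0, 0, 0, 0, 0, 0]
Echelon form has 2 nonzero rows, so rank(M) = 2.
Each nonzero row contributes one pivot column: 2 pivot columns.

2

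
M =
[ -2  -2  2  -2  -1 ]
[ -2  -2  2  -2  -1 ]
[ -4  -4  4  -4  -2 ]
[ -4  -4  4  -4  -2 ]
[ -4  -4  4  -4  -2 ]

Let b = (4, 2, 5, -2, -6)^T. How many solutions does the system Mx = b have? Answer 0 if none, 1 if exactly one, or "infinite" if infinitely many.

Row reduce the augmented matrix [M | b].
R2 ← R2 − R1: [0, 0, 0, 0, 0, -2]
R3 ← R3 − (2)·R1: [0, 0, 0, 0, 0, -3]
R4 ← R4 − (2)·R1: [0, 0, 0, 0, 0, -10]
R5 ← R5 − (2)·R1: [0, 0, 0, 0, 0, -14]
R3 ← R3 − (3/2)·R2: [0, 0, 0, 0, 0, 0]
R4 ← R4 − (5)·R2: [0, 0, 0, 0, 0, 0]
R5 ← R5 − (7)·R2: [0, 0, 0, 0, 0, 0]
The echelon form has 2 nonzero rows; the last pivot sits in the augmented column, so rank(M) = 1 but rank([M|b]) = 2.
Since the ranks differ, the system is inconsistent.
It has no solutions.

0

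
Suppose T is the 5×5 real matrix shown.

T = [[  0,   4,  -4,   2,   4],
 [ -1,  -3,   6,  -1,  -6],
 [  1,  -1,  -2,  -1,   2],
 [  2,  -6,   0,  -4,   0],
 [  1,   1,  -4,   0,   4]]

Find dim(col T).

Row reduce to echelon form.
Swap R1 ↔ R2
R3 ← R3 + R1: [0, -4, 4, -2, -4]
R4 ← R4 + (2)·R1: [0, -12, 12, -6, -12]
R5 ← R5 + R1: [0, -2, 2, -1, -2]
R3 ← R3 + R2: [0, 0, 0, 0, 0]
R4 ← R4 + (3)·R2: [0, 0, 0, 0, 0]
R5 ← R5 + (1/2)·R2: [0, 0, 0, 0, 0]
Echelon form has 2 nonzero rows, so rank(T) = 2.
The column space has dimension equal to the rank: 2.

2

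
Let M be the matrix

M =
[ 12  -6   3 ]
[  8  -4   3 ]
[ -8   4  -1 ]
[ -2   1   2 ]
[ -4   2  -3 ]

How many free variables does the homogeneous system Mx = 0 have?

1

Row reduce to echelon form.
R2 ← R2 − (2/3)·R1: [0, 0, 1]
R3 ← R3 + (2/3)·R1: [0, 0, 1]
R4 ← R4 + (1/6)·R1: [0, 0, 5/2]
R5 ← R5 + (1/3)·R1: [0, 0, -2]
R3 ← R3 − R2: [0, 0, 0]
R4 ← R4 − (5/2)·R2: [0, 0, 0]
R5 ← R5 + (2)·R2: [0, 0, 0]
2 nonzero rows, so rank(M) = 2.
M has 3 columns; by rank–nullity, nullity = 3 − 2 = 1.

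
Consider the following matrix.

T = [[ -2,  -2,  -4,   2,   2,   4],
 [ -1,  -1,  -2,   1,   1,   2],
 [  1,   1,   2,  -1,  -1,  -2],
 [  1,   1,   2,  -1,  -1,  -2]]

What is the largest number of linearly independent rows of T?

1

Row reduce to echelon form.
R2 ← R2 − (1/2)·R1: [0, 0, 0, 0, 0, 0]
R3 ← R3 + (1/2)·R1: [0, 0, 0, 0, 0, 0]
R4 ← R4 + (1/2)·R1: [0, 0, 0, 0, 0, 0]
Echelon form has 1 nonzero row, so rank(T) = 1.
The rank gives the maximum number of linearly independent rows: 1.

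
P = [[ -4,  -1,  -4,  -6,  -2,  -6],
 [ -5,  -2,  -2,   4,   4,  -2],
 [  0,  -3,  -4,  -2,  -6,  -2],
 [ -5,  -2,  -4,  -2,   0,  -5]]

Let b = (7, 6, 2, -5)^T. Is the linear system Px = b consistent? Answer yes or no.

no

Row reduce the augmented matrix [P | b].
R2 ← R2 − (5/4)·R1: [0, -3/4, 3, 23/2, 13/2, 11/2, -11/4]
R4 ← R4 − (5/4)·R1: [0, -3/4, 1, 11/2, 5/2, 5/2, -55/4]
R3 ← R3 − (4)·R2: [0, 0, -16, -48, -32, -24, 13]
R4 ← R4 − R2: [0, 0, -2, -6, -4, -3, -11]
R4 ← R4 − (1/8)·R3: [0, 0, 0, 0, 0, 0, -101/8]
The echelon form has 4 nonzero rows; the last pivot sits in the augmented column, so rank(P) = 3 but rank([P|b]) = 4.
Since the ranks differ, the system is inconsistent.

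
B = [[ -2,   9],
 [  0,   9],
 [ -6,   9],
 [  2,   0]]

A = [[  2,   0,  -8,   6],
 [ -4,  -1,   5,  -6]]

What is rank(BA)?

First compute BA:
[[-40,  -9,  61, -66],
 [-36,  -9,  45, -54],
 [-48,  -9,  93, -90],
 [  4,   0, -16,  12]]
Now row reduce the product.
R2 ← R2 − (9/10)·R1: [0, -9/10, -99/10, 27/5]
R3 ← R3 − (6/5)·R1: [0, 9/5, 99/5, -54/5]
R4 ← R4 + (1/10)·R1: [0, -9/10, -99/10, 27/5]
R3 ← R3 + (2)·R2: [0, 0, 0, 0]
R4 ← R4 − R2: [0, 0, 0, 0]
2 nonzero rows, so rank(BA) = 2.

2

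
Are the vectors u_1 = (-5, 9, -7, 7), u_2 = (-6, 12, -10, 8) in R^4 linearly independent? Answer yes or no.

Form the matrix with these vectors as rows and row reduce.
R2 ← R2 − (6/5)·R1: [0, 6/5, -8/5, -2/5]
2 nonzero rows, so the 2 vectors span a space of dimension 2.
Since 2 = 2, the vectors are linearly independent.

yes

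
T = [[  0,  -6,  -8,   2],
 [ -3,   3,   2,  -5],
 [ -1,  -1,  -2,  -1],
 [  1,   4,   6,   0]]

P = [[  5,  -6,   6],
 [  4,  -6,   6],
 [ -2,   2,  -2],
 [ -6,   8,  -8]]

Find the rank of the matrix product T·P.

2

First compute TP:
[[-20,  36, -36],
 [ 23, -36,  36],
 [  1,   0,   0],
 [  9, -18,  18]]
Now row reduce the product.
R2 ← R2 + (23/20)·R1: [0, 27/5, -27/5]
R3 ← R3 + (1/20)·R1: [0, 9/5, -9/5]
R4 ← R4 + (9/20)·R1: [0, -9/5, 9/5]
R3 ← R3 − (1/3)·R2: [0, 0, 0]
R4 ← R4 + (1/3)·R2: [0, 0, 0]
2 nonzero rows, so rank(TP) = 2.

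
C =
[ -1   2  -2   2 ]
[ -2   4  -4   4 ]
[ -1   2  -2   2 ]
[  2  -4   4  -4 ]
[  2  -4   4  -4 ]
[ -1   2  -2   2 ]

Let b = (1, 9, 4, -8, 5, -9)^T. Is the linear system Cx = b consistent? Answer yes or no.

Row reduce the augmented matrix [C | b].
R2 ← R2 − (2)·R1: [0, 0, 0, 0, 7]
R3 ← R3 − R1: [0, 0, 0, 0, 3]
R4 ← R4 + (2)·R1: [0, 0, 0, 0, -6]
R5 ← R5 + (2)·R1: [0, 0, 0, 0, 7]
R6 ← R6 − R1: [0, 0, 0, 0, -10]
R3 ← R3 − (3/7)·R2: [0, 0, 0, 0, 0]
R4 ← R4 + (6/7)·R2: [0, 0, 0, 0, 0]
R5 ← R5 − R2: [0, 0, 0, 0, 0]
R6 ← R6 + (10/7)·R2: [0, 0, 0, 0, 0]
The echelon form has 2 nonzero rows; the last pivot sits in the augmented column, so rank(C) = 1 but rank([C|b]) = 2.
Since the ranks differ, the system is inconsistent.

no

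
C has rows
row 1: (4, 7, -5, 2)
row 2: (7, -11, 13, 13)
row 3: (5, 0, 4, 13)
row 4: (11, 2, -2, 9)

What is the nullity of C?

Row reduce to echelon form.
R2 ← R2 − (7/4)·R1: [0, -93/4, 87/4, 19/2]
R3 ← R3 − (5/4)·R1: [0, -35/4, 41/4, 21/2]
R4 ← R4 − (11/4)·R1: [0, -69/4, 47/4, 7/2]
R3 ← R3 − (35/93)·R2: [0, 0, 64/31, 644/93]
R4 ← R4 − (23/31)·R2: [0, 0, -136/31, -110/31]
R4 ← R4 + (17/8)·R3: [0, 0, 0, 67/6]
4 nonzero rows, so rank(C) = 4.
C has 4 columns; by rank–nullity, nullity = 4 − 4 = 0.

0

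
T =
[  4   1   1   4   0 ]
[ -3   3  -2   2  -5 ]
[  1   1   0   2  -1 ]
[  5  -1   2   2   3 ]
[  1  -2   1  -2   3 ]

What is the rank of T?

2

Row reduce to echelon form.
R2 ← R2 + (3/4)·R1: [0, 15/4, -5/4, 5, -5]
R3 ← R3 − (1/4)·R1: [0, 3/4, -1/4, 1, -1]
R4 ← R4 − (5/4)·R1: [0, -9/4, 3/4, -3, 3]
R5 ← R5 − (1/4)·R1: [0, -9/4, 3/4, -3, 3]
R3 ← R3 − (1/5)·R2: [0, 0, 0, 0, 0]
R4 ← R4 + (3/5)·R2: [0, 0, 0, 0, 0]
R5 ← R5 + (3/5)·R2: [0, 0, 0, 0, 0]
Echelon form has 2 nonzero rows, so rank(T) = 2.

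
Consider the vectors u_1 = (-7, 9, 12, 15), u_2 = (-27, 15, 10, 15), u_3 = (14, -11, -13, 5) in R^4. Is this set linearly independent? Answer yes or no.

Form the matrix with these vectors as rows and row reduce.
R2 ← R2 − (27/7)·R1: [0, -138/7, -254/7, -300/7]
R3 ← R3 + (2)·R1: [0, 7, 11, 35]
R3 ← R3 + (49/138)·R2: [0, 0, -130/69, 455/23]
3 nonzero rows, so the 3 vectors span a space of dimension 3.
Since 3 = 3, the vectors are linearly independent.

yes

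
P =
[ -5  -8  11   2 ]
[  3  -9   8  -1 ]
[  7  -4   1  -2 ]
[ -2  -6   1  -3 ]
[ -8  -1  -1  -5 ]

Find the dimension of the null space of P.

0

Row reduce to echelon form.
R2 ← R2 + (3/5)·R1: [0, -69/5, 73/5, 1/5]
R3 ← R3 + (7/5)·R1: [0, -76/5, 82/5, 4/5]
R4 ← R4 − (2/5)·R1: [0, -14/5, -17/5, -19/5]
R5 ← R5 − (8/5)·R1: [0, 59/5, -93/5, -41/5]
R3 ← R3 − (76/69)·R2: [0, 0, 22/69, 40/69]
R4 ← R4 − (14/69)·R2: [0, 0, -439/69, -265/69]
R5 ← R5 + (59/69)·R2: [0, 0, -422/69, -554/69]
R4 ← R4 + (439/22)·R3: [0, 0, 0, 85/11]
R5 ← R5 + (211/11)·R3: [0, 0, 0, 34/11]
R5 ← R5 − (2/5)·R4: [0, 0, 0, 0]
4 nonzero rows, so rank(P) = 4.
P has 4 columns; by rank–nullity, nullity = 4 − 4 = 0.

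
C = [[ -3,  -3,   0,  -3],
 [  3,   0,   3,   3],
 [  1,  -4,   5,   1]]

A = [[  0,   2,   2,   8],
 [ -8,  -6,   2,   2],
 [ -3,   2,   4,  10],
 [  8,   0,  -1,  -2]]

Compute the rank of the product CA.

2

First compute CA:
[[  0,  12,  -9, -24],
 [ 15,  12,  15,  48],
 [ 25,  36,  13,  48]]
Now row reduce the product.
Swap R1 ↔ R2
R3 ← R3 − (5/3)·R1: [0, 16, -12, -32]
R3 ← R3 − (4/3)·R2: [0, 0, 0, 0]
2 nonzero rows, so rank(CA) = 2.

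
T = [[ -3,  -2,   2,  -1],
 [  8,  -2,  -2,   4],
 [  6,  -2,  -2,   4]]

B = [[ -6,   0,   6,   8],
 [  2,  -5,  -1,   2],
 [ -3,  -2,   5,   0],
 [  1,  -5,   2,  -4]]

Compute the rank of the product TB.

First compute TB:
[[  7,  11,  -8, -24],
 [-42,  -6,  48,  44],
 [-30,  -6,  36,  28]]
Now row reduce the product.
R2 ← R2 + (6)·R1: [0, 60, 0, -100]
R3 ← R3 + (30/7)·R1: [0, 288/7, 12/7, -524/7]
R3 ← R3 − (24/35)·R2: [0, 0, 12/7, -44/7]
3 nonzero rows, so rank(TB) = 3.

3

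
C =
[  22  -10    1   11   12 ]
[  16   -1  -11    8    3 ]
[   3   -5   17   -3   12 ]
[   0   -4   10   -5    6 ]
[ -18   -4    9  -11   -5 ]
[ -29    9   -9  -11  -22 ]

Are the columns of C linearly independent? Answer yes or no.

yes

Row reduce C to echelon form.
R2 ← R2 − (8/11)·R1: [0, 69/11, -129/11, 0, -63/11]
R3 ← R3 − (3/22)·R1: [0, -40/11, 371/22, -9/2, 114/11]
R5 ← R5 + (9/11)·R1: [0, -134/11, 108/11, -2, 53/11]
R6 ← R6 + (29/22)·R1: [0, -46/11, -169/22, 7/2, -68/11]
R3 ← R3 + (40/69)·R2: [0, 0, 463/46, -9/2, 162/23]
R4 ← R4 + (44/69)·R2: [0, 0, 58/23, -5, 54/23]
R5 ← R5 + (134/69)·R2: [0, 0, -298/23, -2, -145/23]
R6 ← R6 + (2/3)·R2: [0, 0, -31/2, 7/2, -10]
R4 ← R4 − (116/463)·R3: [0, 0, 0, -1793/463, 270/463]
R5 ← R5 + (596/463)·R3: [0, 0, 0, -3608/463, 1279/463]
R6 ← R6 + (713/463)·R3: [0, 0, 0, -1588/463, 392/463]
R5 ← R5 − (328/163)·R4: [0, 0, 0, 0, 259/163]
R6 ← R6 − (1588/1793)·R4: [0, 0, 0, 0, 592/1793]
R6 ← R6 − (16/77)·R5: [0, 0, 0, 0, 0]
5 pivots among 5 columns.
Every column is a pivot column, so the columns are linearly independent.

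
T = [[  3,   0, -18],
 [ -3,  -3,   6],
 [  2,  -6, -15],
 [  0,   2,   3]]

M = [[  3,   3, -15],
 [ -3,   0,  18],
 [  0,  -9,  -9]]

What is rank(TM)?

2

First compute TM:
[[  9, 171, 117],
 [  0, -63, -63],
 [ 24, 141,  -3],
 [ -6, -27,   9]]
Now row reduce the product.
R3 ← R3 − (8/3)·R1: [0, -315, -315]
R4 ← R4 + (2/3)·R1: [0, 87, 87]
R3 ← R3 − (5)·R2: [0, 0, 0]
R4 ← R4 + (29/21)·R2: [0, 0, 0]
2 nonzero rows, so rank(TM) = 2.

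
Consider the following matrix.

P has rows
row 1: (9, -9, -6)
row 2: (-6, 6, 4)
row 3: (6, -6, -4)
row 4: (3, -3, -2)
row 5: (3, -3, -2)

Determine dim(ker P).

2

Row reduce to echelon form.
R2 ← R2 + (2/3)·R1: [0, 0, 0]
R3 ← R3 − (2/3)·R1: [0, 0, 0]
R4 ← R4 − (1/3)·R1: [0, 0, 0]
R5 ← R5 − (1/3)·R1: [0, 0, 0]
1 nonzero row, so rank(P) = 1.
P has 3 columns; by rank–nullity, nullity = 3 − 1 = 2.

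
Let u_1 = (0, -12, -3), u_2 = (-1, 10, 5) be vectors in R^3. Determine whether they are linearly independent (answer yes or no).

yes

Form the matrix with these vectors as rows and row reduce.
Swap R1 ↔ R2
2 nonzero rows, so the 2 vectors span a space of dimension 2.
Since 2 = 2, the vectors are linearly independent.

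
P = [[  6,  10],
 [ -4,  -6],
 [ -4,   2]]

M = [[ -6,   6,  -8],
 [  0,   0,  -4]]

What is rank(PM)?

First compute PM:
[[-36,  36, -88],
 [ 24, -24,  56],
 [ 24, -24,  24]]
Now row reduce the product.
R2 ← R2 + (2/3)·R1: [0, 0, -8/3]
R3 ← R3 + (2/3)·R1: [0, 0, -104/3]
R3 ← R3 − (13)·R2: [0, 0, 0]
2 nonzero rows, so rank(PM) = 2.

2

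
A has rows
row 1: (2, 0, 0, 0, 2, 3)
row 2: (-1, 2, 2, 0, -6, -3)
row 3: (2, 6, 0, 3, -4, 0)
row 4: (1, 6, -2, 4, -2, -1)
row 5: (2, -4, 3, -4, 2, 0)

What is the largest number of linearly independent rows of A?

Row reduce to echelon form.
R2 ← R2 + (1/2)·R1: [0, 2, 2, 0, -5, -3/2]
R3 ← R3 − R1: [0, 6, 0, 3, -6, -3]
R4 ← R4 − (1/2)·R1: [0, 6, -2, 4, -3, -5/2]
R5 ← R5 − R1: [0, -4, 3, -4, 0, -3]
R3 ← R3 − (3)·R2: [0, 0, -6, 3, 9, 3/2]
R4 ← R4 − (3)·R2: [0, 0, -8, 4, 12, 2]
R5 ← R5 + (2)·R2: [0, 0, 7, -4, -10, -6]
R4 ← R4 − (4/3)·R3: [0, 0, 0, 0, 0, 0]
R5 ← R5 + (7/6)·R3: [0, 0, 0, -1/2, 1/2, -17/4]
Swap R4 ↔ R5
Echelon form has 4 nonzero rows, so rank(A) = 4.
The rank gives the maximum number of linearly independent rows: 4.

4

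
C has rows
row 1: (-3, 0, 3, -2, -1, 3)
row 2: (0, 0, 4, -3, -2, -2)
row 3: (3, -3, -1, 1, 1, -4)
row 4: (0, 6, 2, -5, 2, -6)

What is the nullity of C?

2

Row reduce to echelon form.
R3 ← R3 + R1: [0, -3, 2, -1, 0, -1]
Swap R2 ↔ R3
R4 ← R4 + (2)·R2: [0, 0, 6, -7, 2, -8]
R4 ← R4 − (3/2)·R3: [0, 0, 0, -5/2, 5, -5]
4 nonzero rows, so rank(C) = 4.
C has 6 columns; by rank–nullity, nullity = 6 − 4 = 2.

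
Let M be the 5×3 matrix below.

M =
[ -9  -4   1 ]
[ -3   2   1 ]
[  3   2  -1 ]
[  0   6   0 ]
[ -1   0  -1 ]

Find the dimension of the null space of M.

0

Row reduce to echelon form.
R2 ← R2 − (1/3)·R1: [0, 10/3, 2/3]
R3 ← R3 + (1/3)·R1: [0, 2/3, -2/3]
R5 ← R5 − (1/9)·R1: [0, 4/9, -10/9]
R3 ← R3 − (1/5)·R2: [0, 0, -4/5]
R4 ← R4 − (9/5)·R2: [0, 0, -6/5]
R5 ← R5 − (2/15)·R2: [0, 0, -6/5]
R4 ← R4 − (3/2)·R3: [0, 0, 0]
R5 ← R5 − (3/2)·R3: [0, 0, 0]
3 nonzero rows, so rank(M) = 3.
M has 3 columns; by rank–nullity, nullity = 3 − 3 = 0.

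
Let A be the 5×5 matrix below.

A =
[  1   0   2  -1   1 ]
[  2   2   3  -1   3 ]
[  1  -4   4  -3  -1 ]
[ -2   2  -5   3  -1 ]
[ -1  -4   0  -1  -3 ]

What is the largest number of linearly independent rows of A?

Row reduce to echelon form.
R2 ← R2 − (2)·R1: [0, 2, -1, 1, 1]
R3 ← R3 − R1: [0, -4, 2, -2, -2]
R4 ← R4 + (2)·R1: [0, 2, -1, 1, 1]
R5 ← R5 + R1: [0, -4, 2, -2, -2]
R3 ← R3 + (2)·R2: [0, 0, 0, 0, 0]
R4 ← R4 − R2: [0, 0, 0, 0, 0]
R5 ← R5 + (2)·R2: [0, 0, 0, 0, 0]
Echelon form has 2 nonzero rows, so rank(A) = 2.
The rank gives the maximum number of linearly independent rows: 2.

2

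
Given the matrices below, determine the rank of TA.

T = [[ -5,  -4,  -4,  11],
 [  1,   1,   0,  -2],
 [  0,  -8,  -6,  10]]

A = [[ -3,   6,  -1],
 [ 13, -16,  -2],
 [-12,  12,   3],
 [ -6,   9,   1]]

3

First compute TA:
[[-55,  85,  12],
 [ 22, -28,  -5],
 [-92, 146,   8]]
Now row reduce the product.
R2 ← R2 + (2/5)·R1: [0, 6, -1/5]
R3 ← R3 − (92/55)·R1: [0, 42/11, -664/55]
R3 ← R3 − (7/11)·R2: [0, 0, -657/55]
3 nonzero rows, so rank(TA) = 3.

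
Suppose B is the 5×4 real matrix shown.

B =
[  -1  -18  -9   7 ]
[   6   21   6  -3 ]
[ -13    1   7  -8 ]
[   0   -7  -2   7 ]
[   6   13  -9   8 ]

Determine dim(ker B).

0

Row reduce to echelon form.
R2 ← R2 + (6)·R1: [0, -87, -48, 39]
R3 ← R3 − (13)·R1: [0, 235, 124, -99]
R5 ← R5 + (6)·R1: [0, -95, -63, 50]
R3 ← R3 + (235/87)·R2: [0, 0, -164/29, 184/29]
R4 ← R4 − (7/87)·R2: [0, 0, 54/29, 112/29]
R5 ← R5 − (95/87)·R2: [0, 0, -307/29, 215/29]
R4 ← R4 + (27/82)·R3: [0, 0, 0, 244/41]
R5 ← R5 − (307/164)·R3: [0, 0, 0, -183/41]
R5 ← R5 + (3/4)·R4: [0, 0, 0, 0]
4 nonzero rows, so rank(B) = 4.
B has 4 columns; by rank–nullity, nullity = 4 − 4 = 0.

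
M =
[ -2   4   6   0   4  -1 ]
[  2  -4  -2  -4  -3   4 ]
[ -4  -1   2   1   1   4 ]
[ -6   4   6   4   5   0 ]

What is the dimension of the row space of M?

3

Row reduce to echelon form.
R2 ← R2 + R1: [0, 0, 4, -4, 1, 3]
R3 ← R3 − (2)·R1: [0, -9, -10, 1, -7, 6]
R4 ← R4 − (3)·R1: [0, -8, -12, 4, -7, 3]
Swap R2 ↔ R3
R4 ← R4 − (8/9)·R2: [0, 0, -28/9, 28/9, -7/9, -7/3]
R4 ← R4 + (7/9)·R3: [0, 0, 0, 0, 0, 0]
Echelon form has 3 nonzero rows, so rank(M) = 3.
The row space has dimension equal to the rank: 3.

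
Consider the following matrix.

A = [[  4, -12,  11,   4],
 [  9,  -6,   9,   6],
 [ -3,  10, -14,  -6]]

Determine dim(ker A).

1

Row reduce to echelon form.
R2 ← R2 − (9/4)·R1: [0, 21, -63/4, -3]
R3 ← R3 + (3/4)·R1: [0, 1, -23/4, -3]
R3 ← R3 − (1/21)·R2: [0, 0, -5, -20/7]
3 nonzero rows, so rank(A) = 3.
A has 4 columns; by rank–nullity, nullity = 4 − 3 = 1.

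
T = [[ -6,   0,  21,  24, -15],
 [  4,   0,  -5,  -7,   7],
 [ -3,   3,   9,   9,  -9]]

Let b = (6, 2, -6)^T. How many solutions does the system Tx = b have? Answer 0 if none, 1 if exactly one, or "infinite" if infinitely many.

Row reduce the augmented matrix [T | b].
R2 ← R2 + (2/3)·R1: [0, 0, 9, 9, -3, 6]
R3 ← R3 − (1/2)·R1: [0, 3, -3/2, -3, -3/2, -9]
Swap R2 ↔ R3
The echelon form has 3 nonzero rows, and every pivot lies in the first 5 columns, so rank(T) = rank([T|b]) = 3.
The system is consistent.
rank = 3 < 5 unknowns, so there are infinitely many solutions.

infinite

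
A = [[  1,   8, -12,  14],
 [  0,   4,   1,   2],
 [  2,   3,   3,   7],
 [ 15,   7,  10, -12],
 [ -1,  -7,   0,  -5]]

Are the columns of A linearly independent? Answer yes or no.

Row reduce A to echelon form.
R3 ← R3 − (2)·R1: [0, -13, 27, -21]
R4 ← R4 − (15)·R1: [0, -113, 190, -222]
R5 ← R5 + R1: [0, 1, -12, 9]
R3 ← R3 + (13/4)·R2: [0, 0, 121/4, -29/2]
R4 ← R4 + (113/4)·R2: [0, 0, 873/4, -331/2]
R5 ← R5 − (1/4)·R2: [0, 0, -49/4, 17/2]
R4 ← R4 − (873/121)·R3: [0, 0, 0, -7367/121]
R5 ← R5 + (49/121)·R3: [0, 0, 0, 318/121]
R5 ← R5 + (6/139)·R4: [0, 0, 0, 0]
4 pivots among 4 columns.
Every column is a pivot column, so the columns are linearly independent.

yes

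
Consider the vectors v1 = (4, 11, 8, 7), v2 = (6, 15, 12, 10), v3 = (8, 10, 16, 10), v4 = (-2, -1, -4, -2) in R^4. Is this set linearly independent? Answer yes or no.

no

Form the matrix with these vectors as rows and row reduce.
R2 ← R2 − (3/2)·R1: [0, -3/2, 0, -1/2]
R3 ← R3 − (2)·R1: [0, -12, 0, -4]
R4 ← R4 + (1/2)·R1: [0, 9/2, 0, 3/2]
R3 ← R3 − (8)·R2: [0, 0, 0, 0]
R4 ← R4 + (3)·R2: [0, 0, 0, 0]
2 nonzero rows, so the 4 vectors span a space of dimension 2.
Since 2 < 4, the vectors are linearly dependent.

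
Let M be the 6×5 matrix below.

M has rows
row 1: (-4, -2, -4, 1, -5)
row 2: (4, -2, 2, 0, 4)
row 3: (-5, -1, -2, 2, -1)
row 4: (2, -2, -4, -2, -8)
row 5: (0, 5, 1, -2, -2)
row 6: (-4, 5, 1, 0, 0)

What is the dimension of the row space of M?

Row reduce to echelon form.
R2 ← R2 + R1: [0, -4, -2, 1, -1]
R3 ← R3 − (5/4)·R1: [0, 3/2, 3, 3/4, 21/4]
R4 ← R4 + (1/2)·R1: [0, -3, -6, -3/2, -21/2]
R6 ← R6 − R1: [0, 7, 5, -1, 5]
R3 ← R3 + (3/8)·R2: [0, 0, 9/4, 9/8, 39/8]
R4 ← R4 − (3/4)·R2: [0, 0, -9/2, -9/4, -39/4]
R5 ← R5 + (5/4)·R2: [0, 0, -3/2, -3/4, -13/4]
R6 ← R6 + (7/4)·R2: [0, 0, 3/2, 3/4, 13/4]
R4 ← R4 + (2)·R3: [0, 0, 0, 0, 0]
R5 ← R5 + (2/3)·R3: [0, 0, 0, 0, 0]
R6 ← R6 − (2/3)·R3: [0, 0, 0, 0, 0]
Echelon form has 3 nonzero rows, so rank(M) = 3.
The row space has dimension equal to the rank: 3.

3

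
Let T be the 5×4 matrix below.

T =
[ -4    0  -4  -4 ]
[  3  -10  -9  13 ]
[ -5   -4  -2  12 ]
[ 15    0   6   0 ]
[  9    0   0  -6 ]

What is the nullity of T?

Row reduce to echelon form.
R2 ← R2 + (3/4)·R1: [0, -10, -12, 10]
R3 ← R3 − (5/4)·R1: [0, -4, 3, 17]
R4 ← R4 + (15/4)·R1: [0, 0, -9, -15]
R5 ← R5 + (9/4)·R1: [0, 0, -9, -15]
R3 ← R3 − (2/5)·R2: [0, 0, 39/5, 13]
R4 ← R4 + (15/13)·R3: [0, 0, 0, 0]
R5 ← R5 + (15/13)·R3: [0, 0, 0, 0]
3 nonzero rows, so rank(T) = 3.
T has 4 columns; by rank–nullity, nullity = 4 − 3 = 1.

1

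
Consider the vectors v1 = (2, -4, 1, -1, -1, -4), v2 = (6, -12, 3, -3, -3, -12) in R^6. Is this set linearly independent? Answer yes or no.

no

Form the matrix with these vectors as rows and row reduce.
R2 ← R2 − (3)·R1: [0, 0, 0, 0, 0, 0]
1 nonzero row, so the 2 vectors span a space of dimension 1.
Since 1 < 2, the vectors are linearly dependent.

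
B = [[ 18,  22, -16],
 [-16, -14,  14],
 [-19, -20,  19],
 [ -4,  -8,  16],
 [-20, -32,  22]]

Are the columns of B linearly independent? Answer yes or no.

Row reduce B to echelon form.
R2 ← R2 + (8/9)·R1: [0, 50/9, -2/9]
R3 ← R3 + (19/18)·R1: [0, 29/9, 19/9]
R4 ← R4 + (2/9)·R1: [0, -28/9, 112/9]
R5 ← R5 + (10/9)·R1: [0, -68/9, 38/9]
R3 ← R3 − (29/50)·R2: [0, 0, 56/25]
R4 ← R4 + (14/25)·R2: [0, 0, 308/25]
R5 ← R5 + (34/25)·R2: [0, 0, 98/25]
R4 ← R4 − (11/2)·R3: [0, 0, 0]
R5 ← R5 − (7/4)·R3: [0, 0, 0]
3 pivots among 3 columns.
Every column is a pivot column, so the columns are linearly independent.

yes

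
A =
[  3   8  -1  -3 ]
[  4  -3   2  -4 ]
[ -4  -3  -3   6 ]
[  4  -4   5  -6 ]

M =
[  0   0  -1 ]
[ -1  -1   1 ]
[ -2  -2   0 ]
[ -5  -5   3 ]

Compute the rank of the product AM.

First compute AM:
[[  9,   9,  -4],
 [ 19,  19, -19],
 [-21, -21,  19],
 [ 24,  24, -26]]
Now row reduce the product.
R2 ← R2 − (19/9)·R1: [0, 0, -95/9]
R3 ← R3 + (7/3)·R1: [0, 0, 29/3]
R4 ← R4 − (8/3)·R1: [0, 0, -46/3]
R3 ← R3 + (87/95)·R2: [0, 0, 0]
R4 ← R4 − (138/95)·R2: [0, 0, 0]
2 nonzero rows, so rank(AM) = 2.

2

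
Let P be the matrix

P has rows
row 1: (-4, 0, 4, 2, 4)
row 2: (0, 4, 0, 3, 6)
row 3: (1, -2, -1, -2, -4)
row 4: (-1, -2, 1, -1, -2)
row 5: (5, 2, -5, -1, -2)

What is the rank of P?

2

Row reduce to echelon form.
R3 ← R3 + (1/4)·R1: [0, -2, 0, -3/2, -3]
R4 ← R4 − (1/4)·R1: [0, -2, 0, -3/2, -3]
R5 ← R5 + (5/4)·R1: [0, 2, 0, 3/2, 3]
R3 ← R3 + (1/2)·R2: [0, 0, 0, 0, 0]
R4 ← R4 + (1/2)·R2: [0, 0, 0, 0, 0]
R5 ← R5 − (1/2)·R2: [0, 0, 0, 0, 0]
Echelon form has 2 nonzero rows, so rank(P) = 2.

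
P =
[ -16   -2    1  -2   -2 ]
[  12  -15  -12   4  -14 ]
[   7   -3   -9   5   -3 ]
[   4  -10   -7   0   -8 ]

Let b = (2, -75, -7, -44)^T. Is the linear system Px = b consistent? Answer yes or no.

yes

Row reduce the augmented matrix [P | b].
R2 ← R2 + (3/4)·R1: [0, -33/2, -45/4, 5/2, -31/2, -147/2]
R3 ← R3 + (7/16)·R1: [0, -31/8, -137/16, 33/8, -31/8, -49/8]
R4 ← R4 + (1/4)·R1: [0, -21/2, -27/4, -1/2, -17/2, -87/2]
R3 ← R3 − (31/132)·R2: [0, 0, -521/88, 467/132, -31/132, 245/22]
R4 ← R4 − (7/11)·R2: [0, 0, 9/22, -23/11, 15/11, 36/11]
R4 ← R4 + (36/521)·R3: [0, 0, 0, -962/521, 702/521, 2106/521]
The echelon form has 4 nonzero rows, and every pivot lies in the first 5 columns, so rank(P) = rank([P|b]) = 4.
The system is consistent.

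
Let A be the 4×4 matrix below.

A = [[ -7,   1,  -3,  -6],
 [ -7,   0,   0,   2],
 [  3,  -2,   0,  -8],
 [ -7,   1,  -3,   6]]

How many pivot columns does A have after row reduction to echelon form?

Row reduce to echelon form.
R2 ← R2 − R1: [0, -1, 3, 8]
R3 ← R3 + (3/7)·R1: [0, -11/7, -9/7, -74/7]
R4 ← R4 − R1: [0, 0, 0, 12]
R3 ← R3 − (11/7)·R2: [0, 0, -6, -162/7]
Echelon form has 4 nonzero rows, so rank(A) = 4.
Each nonzero row contributes one pivot column: 4 pivot columns.

4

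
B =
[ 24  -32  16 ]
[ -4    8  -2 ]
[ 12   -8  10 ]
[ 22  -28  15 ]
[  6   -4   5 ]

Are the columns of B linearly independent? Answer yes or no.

Row reduce B to echelon form.
R2 ← R2 + (1/6)·R1: [0, 8/3, 2/3]
R3 ← R3 − (1/2)·R1: [0, 8, 2]
R4 ← R4 − (11/12)·R1: [0, 4/3, 1/3]
R5 ← R5 − (1/4)·R1: [0, 4, 1]
R3 ← R3 − (3)·R2: [0, 0, 0]
R4 ← R4 − (1/2)·R2: [0, 0, 0]
R5 ← R5 − (3/2)·R2: [0, 0, 0]
2 pivots among 3 columns.
Only 2 < 3 pivot columns, so the columns are linearly dependent.

no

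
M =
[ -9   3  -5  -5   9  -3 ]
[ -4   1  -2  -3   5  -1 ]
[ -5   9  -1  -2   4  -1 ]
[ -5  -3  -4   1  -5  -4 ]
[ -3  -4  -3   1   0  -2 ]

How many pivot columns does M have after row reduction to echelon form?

Row reduce to echelon form.
R2 ← R2 − (4/9)·R1: [0, -1/3, 2/9, -7/9, 1, 1/3]
R3 ← R3 − (5/9)·R1: [0, 22/3, 16/9, 7/9, -1, 2/3]
R4 ← R4 − (5/9)·R1: [0, -14/3, -11/9, 34/9, -10, -7/3]
R5 ← R5 − (1/3)·R1: [0, -5, -4/3, 8/3, -3, -1]
R3 ← R3 + (22)·R2: [0, 0, 20/3, -49/3, 21, 8]
R4 ← R4 − (14)·R2: [0, 0, -13/3, 44/3, -24, -7]
R5 ← R5 − (15)·R2: [0, 0, -14/3, 43/3, -18, -6]
R4 ← R4 + (13/20)·R3: [0, 0, 0, 81/20, -207/20, -9/5]
R5 ← R5 + (7/10)·R3: [0, 0, 0, 29/10, -33/10, -2/5]
R5 ← R5 − (58/81)·R4: [0, 0, 0, 0, 37/9, 8/9]
Echelon form has 5 nonzero rows, so rank(M) = 5.
Each nonzero row contributes one pivot column: 5 pivot columns.

5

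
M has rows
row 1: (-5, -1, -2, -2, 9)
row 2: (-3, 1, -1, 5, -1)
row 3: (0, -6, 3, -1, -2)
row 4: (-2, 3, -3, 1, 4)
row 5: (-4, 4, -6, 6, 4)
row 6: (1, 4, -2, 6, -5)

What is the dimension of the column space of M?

4

Row reduce to echelon form.
R2 ← R2 − (3/5)·R1: [0, 8/5, 1/5, 31/5, -32/5]
R4 ← R4 − (2/5)·R1: [0, 17/5, -11/5, 9/5, 2/5]
R5 ← R5 − (4/5)·R1: [0, 24/5, -22/5, 38/5, -16/5]
R6 ← R6 + (1/5)·R1: [0, 19/5, -12/5, 28/5, -16/5]
R3 ← R3 + (15/4)·R2: [0, 0, 15/4, 89/4, -26]
R4 ← R4 − (17/8)·R2: [0, 0, -21/8, -91/8, 14]
R5 ← R5 − (3)·R2: [0, 0, -5, -11, 16]
R6 ← R6 − (19/8)·R2: [0, 0, -23/8, -73/8, 12]
R4 ← R4 + (7/10)·R3: [0, 0, 0, 21/5, -21/5]
R5 ← R5 + (4/3)·R3: [0, 0, 0, 56/3, -56/3]
R6 ← R6 + (23/30)·R3: [0, 0, 0, 119/15, -119/15]
R5 ← R5 − (40/9)·R4: [0, 0, 0, 0, 0]
R6 ← R6 − (17/9)·R4: [0, 0, 0, 0, 0]
Echelon form has 4 nonzero rows, so rank(M) = 4.
The column space has dimension equal to the rank: 4.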